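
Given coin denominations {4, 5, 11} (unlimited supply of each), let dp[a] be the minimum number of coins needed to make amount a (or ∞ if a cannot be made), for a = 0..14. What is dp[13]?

 a  0  1  2  3  4  5  6  7  8  9 10 11 12 13 14
dp  0  -  -  -  1  1  -  -  2  2  2  1  3  3  3
(- denotes ∞ / unreachable)

3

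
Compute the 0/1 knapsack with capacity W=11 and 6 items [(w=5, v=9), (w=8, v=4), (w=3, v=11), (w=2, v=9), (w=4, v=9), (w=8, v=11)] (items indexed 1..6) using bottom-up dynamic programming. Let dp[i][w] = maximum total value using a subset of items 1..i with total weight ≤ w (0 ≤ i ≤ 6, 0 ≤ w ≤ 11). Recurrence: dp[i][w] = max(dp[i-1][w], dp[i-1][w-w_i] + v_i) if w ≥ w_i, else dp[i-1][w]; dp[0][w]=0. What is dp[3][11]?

i\w   0   1   2   3   4   5   6   7   8   9  10  11
  0   0   0   0   0   0   0   0   0   0   0   0   0
  1   0   0   0   0   0   9   9   9   9   9   9   9
  2   0   0   0   0   0   9   9   9   9   9   9   9
  3   0   0   0  11  11  11  11  11  20  20  20  20
  4   0   0   9  11  11  20  20  20  20  20  29  29
  5   0   0   9  11  11  20  20  20  20  29  29  29
  6   0   0   9  11  11  20  20  20  20  29  29  29

20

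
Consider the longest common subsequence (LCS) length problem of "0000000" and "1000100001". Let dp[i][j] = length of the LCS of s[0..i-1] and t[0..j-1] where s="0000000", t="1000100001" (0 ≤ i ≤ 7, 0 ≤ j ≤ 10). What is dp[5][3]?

   ''  1  0  0  0  1  0  0  0  0  1
''  0  0  0  0  0  0  0  0  0  0  0
 0  0  0  1  1  1  1  1  1  1  1  1
 0  0  0  1  2  2  2  2  2  2  2  2
 0  0  0  1  2  3  3  3  3  3  3  3
 0  0  0  1  2  3  3  4  4  4  4  4
 0  0  0  1  2  3  3  4  5  5  5  5
 0  0  0  1  2  3  3  4  5  6  6  6
 0  0  0  1  2  3  3  4  5  6  7  7

2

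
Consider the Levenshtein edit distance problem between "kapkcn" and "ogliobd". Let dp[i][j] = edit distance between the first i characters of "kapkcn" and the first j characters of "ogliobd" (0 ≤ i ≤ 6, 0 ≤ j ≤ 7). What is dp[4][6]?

6

   ''  o  g  l  i  o  b  d
''  0  1  2  3  4  5  6  7
 k  1  1  2  3  4  5  6  7
 a  2  2  2  3  4  5  6  7
 p  3  3  3  3  4  5  6  7
 k  4  4  4  4  4  5  6  7
 c  5  5  5  5  5  5  6  7
 n  6  6  6  6  6  6  6  7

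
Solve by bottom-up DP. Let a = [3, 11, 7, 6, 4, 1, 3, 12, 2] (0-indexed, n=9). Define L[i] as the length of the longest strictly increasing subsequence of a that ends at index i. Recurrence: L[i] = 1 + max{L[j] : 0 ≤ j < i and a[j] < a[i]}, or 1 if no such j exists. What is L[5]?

1

   i    0    1    2    3    4    5    6    7    8
a[i]    3   11    7    6    4    1    3   12    2
L[i]    1    2    2    2    2    1    2    3    2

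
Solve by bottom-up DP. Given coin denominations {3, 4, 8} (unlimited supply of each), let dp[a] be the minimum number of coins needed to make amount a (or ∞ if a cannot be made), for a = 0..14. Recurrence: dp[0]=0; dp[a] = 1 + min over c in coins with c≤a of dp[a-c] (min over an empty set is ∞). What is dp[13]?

4

 a  0  1  2  3  4  5  6  7  8  9 10 11 12 13 14
dp  0  -  -  1  1  -  2  2  1  3  3  2  2  4  3
(- denotes ∞ / unreachable)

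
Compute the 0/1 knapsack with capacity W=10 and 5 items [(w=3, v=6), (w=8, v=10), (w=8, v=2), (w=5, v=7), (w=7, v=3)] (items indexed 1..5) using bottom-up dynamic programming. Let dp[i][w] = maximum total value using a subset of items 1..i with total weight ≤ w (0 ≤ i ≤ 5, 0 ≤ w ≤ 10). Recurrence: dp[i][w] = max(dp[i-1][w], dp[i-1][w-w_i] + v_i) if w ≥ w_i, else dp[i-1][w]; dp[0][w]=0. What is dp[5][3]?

6

i\w   0   1   2   3   4   5   6   7   8   9  10
  0   0   0   0   0   0   0   0   0   0   0   0
  1   0   0   0   6   6   6   6   6   6   6   6
  2   0   0   0   6   6   6   6   6  10  10  10
  3   0   0   0   6   6   6   6   6  10  10  10
  4   0   0   0   6   6   7   7   7  13  13  13
  5   0   0   0   6   6   7   7   7  13  13  13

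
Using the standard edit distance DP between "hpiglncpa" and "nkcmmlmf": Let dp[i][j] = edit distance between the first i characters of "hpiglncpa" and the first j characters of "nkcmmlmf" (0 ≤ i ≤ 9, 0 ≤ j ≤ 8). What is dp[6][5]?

   ''  n  k  c  m  m  l  m  f
''  0  1  2  3  4  5  6  7  8
 h  1  1  2  3  4  5  6  7  8
 p  2  2  2  3  4  5  6  7  8
 i  3  3  3  3  4  5  6  7  8
 g  4  4  4  4  4  5  6  7  8
 l  5  5  5  5  5  5  5  6  7
 n  6  5  6  6  6  6  6  6  7
 c  7  6  6  6  7  7  7  7  7
 p  8  7  7  7  7  8  8  8  8
 a  9  8  8  8  8  8  9  9  9

6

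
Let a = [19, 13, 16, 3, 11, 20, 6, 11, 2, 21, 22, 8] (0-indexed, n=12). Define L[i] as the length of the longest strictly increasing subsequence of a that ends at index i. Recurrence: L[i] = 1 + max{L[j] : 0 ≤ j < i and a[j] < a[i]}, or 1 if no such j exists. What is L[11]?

   i    0    1    2    3    4    5    6    7    8    9   10   11
a[i]   19   13   16    3   11   20    6   11    2   21   22    8
L[i]    1    1    2    1    2    3    2    3    1    4    5    3

3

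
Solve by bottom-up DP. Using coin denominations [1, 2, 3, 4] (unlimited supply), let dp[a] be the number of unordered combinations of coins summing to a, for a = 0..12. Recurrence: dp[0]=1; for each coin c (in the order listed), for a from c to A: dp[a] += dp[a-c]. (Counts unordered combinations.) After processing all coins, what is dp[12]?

after  coin     0     1     2     3     4     5     6     7     8     9    10    11    12
          1     1     1     1     1     1     1     1     1     1     1     1     1     1
          2     1     1     2     2     3     3     4     4     5     5     6     6     7
          3     1     1     2     3     4     5     7     8    10    12    14    16    19
          4     1     1     2     3     5     6     9    11    15    18    23    27    34

34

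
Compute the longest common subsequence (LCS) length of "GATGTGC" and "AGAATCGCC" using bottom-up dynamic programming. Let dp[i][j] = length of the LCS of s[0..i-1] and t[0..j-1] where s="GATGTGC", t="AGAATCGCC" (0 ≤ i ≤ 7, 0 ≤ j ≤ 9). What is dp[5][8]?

4

   ''  A  G  A  A  T  C  G  C  C
''  0  0  0  0  0  0  0  0  0  0
 G  0  0  1  1  1  1  1  1  1  1
 A  0  1  1  2  2  2  2  2  2  2
 T  0  1  1  2  2  3  3  3  3  3
 G  0  1  2  2  2  3  3  4  4  4
 T  0  1  2  2  2  3  3  4  4  4
 G  0  1  2  2  2  3  3  4  4  4
 C  0  1  2  2  2  3  4  4  5  5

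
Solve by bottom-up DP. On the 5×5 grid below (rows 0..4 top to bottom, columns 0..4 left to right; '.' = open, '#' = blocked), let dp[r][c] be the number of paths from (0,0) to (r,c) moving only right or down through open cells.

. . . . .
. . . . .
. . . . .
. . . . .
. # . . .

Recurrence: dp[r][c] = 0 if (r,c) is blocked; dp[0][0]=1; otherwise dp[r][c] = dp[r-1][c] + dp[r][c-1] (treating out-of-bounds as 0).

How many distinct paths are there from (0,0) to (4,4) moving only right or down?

65

r\c   0   1   2   3   4
  0   1   1   1   1   1
  1   1   2   3   4   5
  2   1   3   6  10  15
  3   1   4  10  20  35
  4   1   0  10  30  65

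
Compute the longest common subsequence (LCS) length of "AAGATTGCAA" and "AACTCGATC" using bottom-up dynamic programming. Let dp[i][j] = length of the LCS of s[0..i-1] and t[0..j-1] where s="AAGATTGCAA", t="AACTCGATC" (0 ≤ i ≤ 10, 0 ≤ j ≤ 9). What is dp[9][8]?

   ''  A  A  C  T  C  G  A  T  C
''  0  0  0  0  0  0  0  0  0  0
 A  0  1  1  1  1  1  1  1  1  1
 A  0  1  2  2  2  2  2  2  2  2
 G  0  1  2  2  2  2  3  3  3  3
 A  0  1  2  2  2  2  3  4  4  4
 T  0  1  2  2  3  3  3  4  5  5
 T  0  1  2  2  3  3  3  4  5  5
 G  0  1  2  2  3  3  4  4  5  5
 C  0  1  2  3  3  4  4  4  5  6
 A  0  1  2  3  3  4  4  5  5  6
 A  0  1  2  3  3  4  4  5  5  6

5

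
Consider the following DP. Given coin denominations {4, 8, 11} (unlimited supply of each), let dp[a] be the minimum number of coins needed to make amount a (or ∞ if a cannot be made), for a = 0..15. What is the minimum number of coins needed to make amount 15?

 a  0  1  2  3  4  5  6  7  8  9 10 11 12 13 14 15
dp  0  -  -  -  1  -  -  -  1  -  -  1  2  -  -  2
(- denotes ∞ / unreachable)

2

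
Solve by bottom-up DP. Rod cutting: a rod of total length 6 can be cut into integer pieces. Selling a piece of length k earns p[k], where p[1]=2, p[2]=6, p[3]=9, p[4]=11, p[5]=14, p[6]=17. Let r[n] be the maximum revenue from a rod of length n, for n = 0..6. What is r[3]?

   n    0    1    2    3    4    5    6
r[n]    0    2    6    9   12   15   18

9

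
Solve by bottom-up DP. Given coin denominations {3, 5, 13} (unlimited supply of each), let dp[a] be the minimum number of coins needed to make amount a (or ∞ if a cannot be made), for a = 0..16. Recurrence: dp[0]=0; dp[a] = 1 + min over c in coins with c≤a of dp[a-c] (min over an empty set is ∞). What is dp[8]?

 a  0  1  2  3  4  5  6  7  8  9 10 11 12 13 14 15 16
dp  0  -  -  1  -  1  2  -  2  3  2  3  4  1  4  3  2
(- denotes ∞ / unreachable)

2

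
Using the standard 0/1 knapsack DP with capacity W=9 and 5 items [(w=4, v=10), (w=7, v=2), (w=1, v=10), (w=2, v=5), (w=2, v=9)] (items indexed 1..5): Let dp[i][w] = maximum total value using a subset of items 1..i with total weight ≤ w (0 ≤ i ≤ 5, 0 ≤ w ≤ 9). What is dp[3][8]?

i\w   0   1   2   3   4   5   6   7   8   9
  0   0   0   0   0   0   0   0   0   0   0
  1   0   0   0   0  10  10  10  10  10  10
  2   0   0   0   0  10  10  10  10  10  10
  3   0  10  10  10  10  20  20  20  20  20
  4   0  10  10  15  15  20  20  25  25  25
  5   0  10  10  19  19  24  24  29  29  34

20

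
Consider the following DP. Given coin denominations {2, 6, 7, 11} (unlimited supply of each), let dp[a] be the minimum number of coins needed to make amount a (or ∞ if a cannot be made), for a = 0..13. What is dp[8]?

 a  0  1  2  3  4  5  6  7  8  9 10 11 12 13
dp  0  -  1  -  2  -  1  1  2  2  3  1  2  2
(- denotes ∞ / unreachable)

2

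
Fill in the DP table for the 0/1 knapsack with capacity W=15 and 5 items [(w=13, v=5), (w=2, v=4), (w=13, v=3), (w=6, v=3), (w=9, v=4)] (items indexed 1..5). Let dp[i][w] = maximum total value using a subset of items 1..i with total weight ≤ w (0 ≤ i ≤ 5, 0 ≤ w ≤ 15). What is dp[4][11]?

i\w   0   1   2   3   4   5   6   7   8   9  10  11  12  13  14  15
  0   0   0   0   0   0   0   0   0   0   0   0   0   0   0   0   0
  1   0   0   0   0   0   0   0   0   0   0   0   0   0   5   5   5
  2   0   0   4   4   4   4   4   4   4   4   4   4   4   5   5   9
  3   0   0   4   4   4   4   4   4   4   4   4   4   4   5   5   9
  4   0   0   4   4   4   4   4   4   7   7   7   7   7   7   7   9
  5   0   0   4   4   4   4   4   4   7   7   7   8   8   8   8   9

7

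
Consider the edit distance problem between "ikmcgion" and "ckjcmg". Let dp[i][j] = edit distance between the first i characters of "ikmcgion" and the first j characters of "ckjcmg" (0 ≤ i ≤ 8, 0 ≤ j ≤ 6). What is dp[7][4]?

5

   ''  c  k  j  c  m  g
''  0  1  2  3  4  5  6
 i  1  1  2  3  4  5  6
 k  2  2  1  2  3  4  5
 m  3  3  2  2  3  3  4
 c  4  3  3  3  2  3  4
 g  5  4  4  4  3  3  3
 i  6  5  5  5  4  4  4
 o  7  6  6  6  5  5  5
 n  8  7  7  7  6  6  6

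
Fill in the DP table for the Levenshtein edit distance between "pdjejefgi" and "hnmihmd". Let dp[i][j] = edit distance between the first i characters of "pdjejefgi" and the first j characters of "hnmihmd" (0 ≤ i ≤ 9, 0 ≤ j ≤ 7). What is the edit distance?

9

   ''  h  n  m  i  h  m  d
''  0  1  2  3  4  5  6  7
 p  1  1  2  3  4  5  6  7
 d  2  2  2  3  4  5  6  6
 j  3  3  3  3  4  5  6  7
 e  4  4  4  4  4  5  6  7
 j  5  5  5  5  5  5  6  7
 e  6  6  6  6  6  6  6  7
 f  7  7  7  7  7  7  7  7
 g  8  8  8  8  8  8  8  8
 i  9  9  9  9  8  9  9  9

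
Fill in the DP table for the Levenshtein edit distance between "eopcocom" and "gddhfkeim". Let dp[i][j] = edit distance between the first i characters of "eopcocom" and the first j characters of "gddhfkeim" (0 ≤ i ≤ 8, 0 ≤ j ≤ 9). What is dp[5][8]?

   ''  g  d  d  h  f  k  e  i  m
''  0  1  2  3  4  5  6  7  8  9
 e  1  1  2  3  4  5  6  6  7  8
 o  2  2  2  3  4  5  6  7  7  8
 p  3  3  3  3  4  5  6  7  8  8
 c  4  4  4  4  4  5  6  7  8  9
 o  5  5  5  5  5  5  6  7  8  9
 c  6  6  6  6  6  6  6  7  8  9
 o  7  7  7  7  7  7  7  7  8  9
 m  8  8  8  8  8  8  8  8  8  8

8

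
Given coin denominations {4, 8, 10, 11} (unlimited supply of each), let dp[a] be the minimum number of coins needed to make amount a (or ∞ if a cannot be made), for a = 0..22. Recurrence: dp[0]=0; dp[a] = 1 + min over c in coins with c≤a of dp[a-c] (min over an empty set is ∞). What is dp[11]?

1

 a  0  1  2  3  4  5  6  7  8  9 10 11 12 13 14 15 16 17 18 19 20 21 22
dp  0  -  -  -  1  -  -  -  1  -  1  1  2  -  2  2  2  -  2  2  2  2  2
(- denotes ∞ / unreachable)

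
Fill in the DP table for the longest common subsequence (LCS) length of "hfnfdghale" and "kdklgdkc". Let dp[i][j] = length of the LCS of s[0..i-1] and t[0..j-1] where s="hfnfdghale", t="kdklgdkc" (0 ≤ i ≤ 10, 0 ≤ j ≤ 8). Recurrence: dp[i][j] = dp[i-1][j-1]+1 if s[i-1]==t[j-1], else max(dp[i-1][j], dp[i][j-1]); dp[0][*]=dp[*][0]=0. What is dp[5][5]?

1

   ''  k  d  k  l  g  d  k  c
''  0  0  0  0  0  0  0  0  0
 h  0  0  0  0  0  0  0  0  0
 f  0  0  0  0  0  0  0  0  0
 n  0  0  0  0  0  0  0  0  0
 f  0  0  0  0  0  0  0  0  0
 d  0  0  1  1  1  1  1  1  1
 g  0  0  1  1  1  2  2  2  2
 h  0  0  1  1  1  2  2  2  2
 a  0  0  1  1  1  2  2  2  2
 l  0  0  1  1  2  2  2  2  2
 e  0  0  1  1  2  2  2  2  2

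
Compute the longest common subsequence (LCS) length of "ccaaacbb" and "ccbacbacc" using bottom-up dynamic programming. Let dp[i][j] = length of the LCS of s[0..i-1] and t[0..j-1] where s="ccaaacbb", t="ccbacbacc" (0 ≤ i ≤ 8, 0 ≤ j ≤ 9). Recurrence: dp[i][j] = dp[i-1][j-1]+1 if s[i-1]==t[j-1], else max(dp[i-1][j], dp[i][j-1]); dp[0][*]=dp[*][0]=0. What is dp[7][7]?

   ''  c  c  b  a  c  b  a  c  c
''  0  0  0  0  0  0  0  0  0  0
 c  0  1  1  1  1  1  1  1  1  1
 c  0  1  2  2  2  2  2  2  2  2
 a  0  1  2  2  3  3  3  3  3  3
 a  0  1  2  2  3  3  3  4  4  4
 a  0  1  2  2  3  3  3  4  4  4
 c  0  1  2  2  3  4  4  4  5  5
 b  0  1  2  3  3  4  5  5  5  5
 b  0  1  2  3  3  4  5  5  5  5

5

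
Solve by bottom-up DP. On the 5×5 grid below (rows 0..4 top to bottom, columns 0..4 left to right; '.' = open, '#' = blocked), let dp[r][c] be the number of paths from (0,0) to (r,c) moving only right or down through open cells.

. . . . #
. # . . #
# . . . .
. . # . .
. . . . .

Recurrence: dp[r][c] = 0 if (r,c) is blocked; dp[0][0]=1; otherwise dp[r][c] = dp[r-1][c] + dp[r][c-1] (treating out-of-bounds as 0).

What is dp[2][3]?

3

r\c   0   1   2   3   4
  0   1   1   1   1   0
  1   1   0   1   2   0
  2   0   0   1   3   3
  3   0   0   0   3   6
  4   0   0   0   3   9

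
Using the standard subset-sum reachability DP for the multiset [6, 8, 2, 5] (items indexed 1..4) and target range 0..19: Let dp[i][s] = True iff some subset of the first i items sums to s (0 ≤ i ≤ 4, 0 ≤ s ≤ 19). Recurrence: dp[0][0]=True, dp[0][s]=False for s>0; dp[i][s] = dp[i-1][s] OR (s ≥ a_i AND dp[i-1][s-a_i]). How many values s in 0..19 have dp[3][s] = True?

7

i\s   0   1   2   3   4   5   6   7   8   9  10  11  12  13  14  15  16  17  18  19
  0   T   F   F   F   F   F   F   F   F   F   F   F   F   F   F   F   F   F   F   F
  1   T   F   F   F   F   F   T   F   F   F   F   F   F   F   F   F   F   F   F   F
  2   T   F   F   F   F   F   T   F   T   F   F   F   F   F   T   F   F   F   F   F
  3   T   F   T   F   F   F   T   F   T   F   T   F   F   F   T   F   T   F   F   F
  4   T   F   T   F   F   T   T   T   T   F   T   T   F   T   T   T   T   F   F   T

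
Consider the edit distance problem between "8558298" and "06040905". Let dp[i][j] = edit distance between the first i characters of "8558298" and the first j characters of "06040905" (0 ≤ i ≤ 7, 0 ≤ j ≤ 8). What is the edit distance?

   ''  0  6  0  4  0  9  0  5
''  0  1  2  3  4  5  6  7  8
 8  1  1  2  3  4  5  6  7  8
 5  2  2  2  3  4  5  6  7  7
 5  3  3  3  3  4  5  6  7  7
 8  4  4  4  4  4  5  6  7  8
 2  5  5  5  5  5  5  6  7  8
 9  6  6  6  6  6  6  5  6  7
 8  7  7  7  7  7  7  6  6  7

7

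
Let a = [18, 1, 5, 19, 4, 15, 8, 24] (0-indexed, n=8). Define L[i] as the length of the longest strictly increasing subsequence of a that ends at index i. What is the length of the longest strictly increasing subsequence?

   i    0    1    2    3    4    5    6    7
a[i]   18    1    5   19    4   15    8   24
L[i]    1    1    2    3    2    3    3    4

4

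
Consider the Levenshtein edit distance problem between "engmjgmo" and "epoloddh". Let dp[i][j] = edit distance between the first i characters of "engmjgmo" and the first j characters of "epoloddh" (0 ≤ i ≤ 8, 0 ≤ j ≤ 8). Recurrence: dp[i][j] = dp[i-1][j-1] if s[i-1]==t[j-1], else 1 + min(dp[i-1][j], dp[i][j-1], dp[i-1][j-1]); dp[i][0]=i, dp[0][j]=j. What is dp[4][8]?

   ''  e  p  o  l  o  d  d  h
''  0  1  2  3  4  5  6  7  8
 e  1  0  1  2  3  4  5  6  7
 n  2  1  1  2  3  4  5  6  7
 g  3  2  2  2  3  4  5  6  7
 m  4  3  3  3  3  4  5  6  7
 j  5  4  4  4  4  4  5  6  7
 g  6  5  5  5  5  5  5  6  7
 m  7  6  6  6  6  6  6  6  7
 o  8  7  7  6  7  6  7  7  7

7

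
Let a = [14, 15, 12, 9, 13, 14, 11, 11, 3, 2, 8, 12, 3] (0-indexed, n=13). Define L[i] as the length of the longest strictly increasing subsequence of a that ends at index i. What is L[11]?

3

   i    0    1    2    3    4    5    6    7    8    9   10   11   12
a[i]   14   15   12    9   13   14   11   11    3    2    8   12    3
L[i]    1    2    1    1    2    3    2    2    1    1    2    3    2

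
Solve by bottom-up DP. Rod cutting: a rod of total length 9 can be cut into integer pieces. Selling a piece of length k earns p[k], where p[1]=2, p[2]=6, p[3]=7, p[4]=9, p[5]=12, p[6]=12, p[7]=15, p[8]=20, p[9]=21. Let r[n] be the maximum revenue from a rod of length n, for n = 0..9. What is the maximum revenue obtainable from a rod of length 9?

26

   n    0    1    2    3    4    5    6    7    8    9
r[n]    0    2    6    8   12   14   18   20   24   26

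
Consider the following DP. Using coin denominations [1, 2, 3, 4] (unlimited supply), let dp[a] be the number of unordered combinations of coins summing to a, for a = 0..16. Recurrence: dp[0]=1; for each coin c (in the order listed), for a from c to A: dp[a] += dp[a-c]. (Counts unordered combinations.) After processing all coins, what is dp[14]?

after  coin     0     1     2     3     4     5     6     7     8     9    10    11    12    13    14    15    16
          1     1     1     1     1     1     1     1     1     1     1     1     1     1     1     1     1     1
          2     1     1     2     2     3     3     4     4     5     5     6     6     7     7     8     8     9
          3     1     1     2     3     4     5     7     8    10    12    14    16    19    21    24    27    30
          4     1     1     2     3     5     6     9    11    15    18    23    27    34    39    47    54    64

47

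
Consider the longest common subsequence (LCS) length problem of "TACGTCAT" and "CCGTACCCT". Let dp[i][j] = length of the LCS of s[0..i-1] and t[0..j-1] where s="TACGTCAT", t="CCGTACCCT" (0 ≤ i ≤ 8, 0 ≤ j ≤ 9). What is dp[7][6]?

   ''  C  C  G  T  A  C  C  C  T
''  0  0  0  0  0  0  0  0  0  0
 T  0  0  0  0  1  1  1  1  1  1
 A  0  0  0  0  1  2  2  2  2  2
 C  0  1  1  1  1  2  3  3  3  3
 G  0  1  1  2  2  2  3  3  3  3
 T  0  1  1  2  3  3  3  3  3  4
 C  0  1  2  2  3  3  4  4  4  4
 A  0  1  2  2  3  4  4  4  4  4
 T  0  1  2  2  3  4  4  4  4  5

4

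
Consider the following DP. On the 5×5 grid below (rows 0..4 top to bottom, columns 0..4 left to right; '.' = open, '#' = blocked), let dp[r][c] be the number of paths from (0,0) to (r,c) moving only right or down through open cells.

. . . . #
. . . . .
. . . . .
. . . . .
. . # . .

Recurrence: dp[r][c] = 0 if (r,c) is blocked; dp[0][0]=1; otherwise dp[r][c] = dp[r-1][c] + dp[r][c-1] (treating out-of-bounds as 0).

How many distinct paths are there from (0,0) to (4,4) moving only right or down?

54

r\c   0   1   2   3   4
  0   1   1   1   1   0
  1   1   2   3   4   4
  2   1   3   6  10  14
  3   1   4  10  20  34
  4   1   5   0  20  54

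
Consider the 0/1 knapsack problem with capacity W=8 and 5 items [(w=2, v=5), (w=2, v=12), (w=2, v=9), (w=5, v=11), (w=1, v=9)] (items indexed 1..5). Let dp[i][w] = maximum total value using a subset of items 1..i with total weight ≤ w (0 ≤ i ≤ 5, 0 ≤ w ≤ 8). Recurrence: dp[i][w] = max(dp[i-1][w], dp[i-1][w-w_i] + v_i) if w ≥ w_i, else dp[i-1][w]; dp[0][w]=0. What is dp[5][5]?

i\w   0   1   2   3   4   5   6   7   8
  0   0   0   0   0   0   0   0   0   0
  1   0   0   5   5   5   5   5   5   5
  2   0   0  12  12  17  17  17  17  17
  3   0   0  12  12  21  21  26  26  26
  4   0   0  12  12  21  21  26  26  26
  5   0   9  12  21  21  30  30  35  35

30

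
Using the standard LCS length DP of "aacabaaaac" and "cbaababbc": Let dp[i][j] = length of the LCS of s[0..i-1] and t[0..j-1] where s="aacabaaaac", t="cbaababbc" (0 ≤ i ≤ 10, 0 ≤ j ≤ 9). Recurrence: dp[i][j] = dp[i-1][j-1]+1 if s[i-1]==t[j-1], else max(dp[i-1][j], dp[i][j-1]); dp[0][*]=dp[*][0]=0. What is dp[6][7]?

4

   ''  c  b  a  a  b  a  b  b  c
''  0  0  0  0  0  0  0  0  0  0
 a  0  0  0  1  1  1  1  1  1  1
 a  0  0  0  1  2  2  2  2  2  2
 c  0  1  1  1  2  2  2  2  2  3
 a  0  1  1  2  2  2  3  3  3  3
 b  0  1  2  2  2  3  3  4  4  4
 a  0  1  2  3  3  3  4  4  4  4
 a  0  1  2  3  4  4  4  4  4  4
 a  0  1  2  3  4  4  5  5  5  5
 a  0  1  2  3  4  4  5  5  5  5
 c  0  1  2  3  4  4  5  5  5  6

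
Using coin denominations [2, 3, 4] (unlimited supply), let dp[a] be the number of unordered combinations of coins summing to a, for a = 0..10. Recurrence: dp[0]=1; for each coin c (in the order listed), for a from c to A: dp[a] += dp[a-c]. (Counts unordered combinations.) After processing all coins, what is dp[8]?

after  coin     0     1     2     3     4     5     6     7     8     9    10
          2     1     0     1     0     1     0     1     0     1     0     1
          3     1     0     1     1     1     1     2     1     2     2     2
          4     1     0     1     1     2     1     3     2     4     3     5

4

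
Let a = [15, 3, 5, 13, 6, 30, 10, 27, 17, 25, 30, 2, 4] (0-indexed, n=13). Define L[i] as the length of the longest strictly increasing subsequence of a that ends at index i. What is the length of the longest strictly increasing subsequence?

   i    0    1    2    3    4    5    6    7    8    9   10   11   12
a[i]   15    3    5   13    6   30   10   27   17   25   30    2    4
L[i]    1    1    2    3    3    4    4    5    5    6    7    1    2

7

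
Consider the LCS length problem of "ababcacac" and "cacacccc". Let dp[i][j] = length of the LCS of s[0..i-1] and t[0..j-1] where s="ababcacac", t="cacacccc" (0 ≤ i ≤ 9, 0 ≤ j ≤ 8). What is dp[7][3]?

   ''  c  a  c  a  c  c  c  c
''  0  0  0  0  0  0  0  0  0
 a  0  0  1  1  1  1  1  1  1
 b  0  0  1  1  1  1  1  1  1
 a  0  0  1  1  2  2  2  2  2
 b  0  0  1  1  2  2  2  2  2
 c  0  1  1  2  2  3  3  3  3
 a  0  1  2  2  3  3  3  3  3
 c  0  1  2  3  3  4  4  4  4
 a  0  1  2  3  4  4  4  4  4
 c  0  1  2  3  4  5  5  5  5

3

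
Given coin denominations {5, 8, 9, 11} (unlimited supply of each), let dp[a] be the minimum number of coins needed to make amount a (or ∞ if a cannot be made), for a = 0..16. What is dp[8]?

 a  0  1  2  3  4  5  6  7  8  9 10 11 12 13 14 15 16
dp  0  -  -  -  -  1  -  -  1  1  2  1  -  2  2  3  2
(- denotes ∞ / unreachable)

1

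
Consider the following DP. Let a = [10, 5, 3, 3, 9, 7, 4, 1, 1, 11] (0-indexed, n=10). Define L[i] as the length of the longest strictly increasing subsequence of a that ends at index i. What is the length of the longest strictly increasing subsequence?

   i    0    1    2    3    4    5    6    7    8    9
a[i]   10    5    3    3    9    7    4    1    1   11
L[i]    1    1    1    1    2    2    2    1    1    3

3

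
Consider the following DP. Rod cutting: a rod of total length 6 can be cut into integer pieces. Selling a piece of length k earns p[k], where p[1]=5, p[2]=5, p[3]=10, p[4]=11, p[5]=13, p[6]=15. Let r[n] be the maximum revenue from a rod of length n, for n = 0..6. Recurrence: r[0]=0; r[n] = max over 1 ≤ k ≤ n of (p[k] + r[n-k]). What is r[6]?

   n    0    1    2    3    4    5    6
r[n]    0    5   10   15   20   25   30

30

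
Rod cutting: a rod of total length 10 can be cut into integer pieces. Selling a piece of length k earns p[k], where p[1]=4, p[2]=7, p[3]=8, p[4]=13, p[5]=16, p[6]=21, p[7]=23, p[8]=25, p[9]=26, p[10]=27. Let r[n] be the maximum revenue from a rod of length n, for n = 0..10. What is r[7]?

   n    0    1    2    3    4    5    6    7    8    9   10
r[n]    0    4    8   12   16   20   24   28   32   36   40

28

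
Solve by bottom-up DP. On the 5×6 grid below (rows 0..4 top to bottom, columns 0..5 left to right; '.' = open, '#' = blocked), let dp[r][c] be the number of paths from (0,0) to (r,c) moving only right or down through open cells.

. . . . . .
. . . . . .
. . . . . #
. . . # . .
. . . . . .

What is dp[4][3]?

15

r\c   0   1   2   3   4   5
  0   1   1   1   1   1   1
  1   1   2   3   4   5   6
  2   1   3   6  10  15   0
  3   1   4  10   0  15  15
  4   1   5  15  15  30  45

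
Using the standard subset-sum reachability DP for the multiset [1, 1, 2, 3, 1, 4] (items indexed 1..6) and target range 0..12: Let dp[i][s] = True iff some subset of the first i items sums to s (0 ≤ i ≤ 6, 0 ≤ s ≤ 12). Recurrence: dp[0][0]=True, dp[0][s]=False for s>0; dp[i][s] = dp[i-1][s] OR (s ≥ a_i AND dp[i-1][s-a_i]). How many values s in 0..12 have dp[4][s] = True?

8

i\s   0   1   2   3   4   5   6   7   8   9  10  11  12
  0   T   F   F   F   F   F   F   F   F   F   F   F   F
  1   T   T   F   F   F   F   F   F   F   F   F   F   F
  2   T   T   T   F   F   F   F   F   F   F   F   F   F
  3   T   T   T   T   T   F   F   F   F   F   F   F   F
  4   T   T   T   T   T   T   T   T   F   F   F   F   F
  5   T   T   T   T   T   T   T   T   T   F   F   F   F
  6   T   T   T   T   T   T   T   T   T   T   T   T   T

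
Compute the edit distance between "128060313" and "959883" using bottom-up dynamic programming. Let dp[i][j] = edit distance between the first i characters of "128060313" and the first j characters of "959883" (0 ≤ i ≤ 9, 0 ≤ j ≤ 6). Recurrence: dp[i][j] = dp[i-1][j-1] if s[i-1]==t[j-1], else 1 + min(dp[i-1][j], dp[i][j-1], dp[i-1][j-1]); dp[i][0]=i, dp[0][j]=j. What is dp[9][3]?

9

   ''  9  5  9  8  8  3
''  0  1  2  3  4  5  6
 1  1  1  2  3  4  5  6
 2  2  2  2  3  4  5  6
 8  3  3  3  3  3  4  5
 0  4  4  4  4  4  4  5
 6  5  5  5  5  5  5  5
 0  6  6  6  6  6  6  6
 3  7  7  7  7  7  7  6
 1  8  8  8  8  8  8  7
 3  9  9  9  9  9  9  8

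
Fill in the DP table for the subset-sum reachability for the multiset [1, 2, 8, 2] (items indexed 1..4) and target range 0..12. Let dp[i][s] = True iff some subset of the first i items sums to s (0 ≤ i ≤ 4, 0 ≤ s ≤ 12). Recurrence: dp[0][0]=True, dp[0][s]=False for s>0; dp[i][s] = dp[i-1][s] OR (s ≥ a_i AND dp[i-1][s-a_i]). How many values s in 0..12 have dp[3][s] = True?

i\s   0   1   2   3   4   5   6   7   8   9  10  11  12
  0   T   F   F   F   F   F   F   F   F   F   F   F   F
  1   T   T   F   F   F   F   F   F   F   F   F   F   F
  2   T   T   T   T   F   F   F   F   F   F   F   F   F
  3   T   T   T   T   F   F   F   F   T   T   T   T   F
  4   T   T   T   T   T   T   F   F   T   T   T   T   T

8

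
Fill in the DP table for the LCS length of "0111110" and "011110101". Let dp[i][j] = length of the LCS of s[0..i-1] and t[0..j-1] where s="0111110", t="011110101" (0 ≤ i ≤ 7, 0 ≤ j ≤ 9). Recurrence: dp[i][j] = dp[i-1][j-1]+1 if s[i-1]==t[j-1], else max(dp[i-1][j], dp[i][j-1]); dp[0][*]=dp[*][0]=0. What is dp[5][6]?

   ''  0  1  1  1  1  0  1  0  1
''  0  0  0  0  0  0  0  0  0  0
 0  0  1  1  1  1  1  1  1  1  1
 1  0  1  2  2  2  2  2  2  2  2
 1  0  1  2  3  3  3  3  3  3  3
 1  0  1  2  3  4  4  4  4  4  4
 1  0  1  2  3  4  5  5  5  5  5
 1  0  1  2  3  4  5  5  6  6  6
 0  0  1  2  3  4  5  6  6  7  7

5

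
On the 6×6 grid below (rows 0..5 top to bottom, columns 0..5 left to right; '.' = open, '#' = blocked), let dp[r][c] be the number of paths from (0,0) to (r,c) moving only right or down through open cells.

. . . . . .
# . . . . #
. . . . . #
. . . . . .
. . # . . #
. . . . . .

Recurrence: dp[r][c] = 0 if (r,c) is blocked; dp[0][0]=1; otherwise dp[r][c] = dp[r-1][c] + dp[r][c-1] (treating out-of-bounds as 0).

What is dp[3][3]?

10

r\c   0   1   2   3   4   5
  0   1   1   1   1   1   1
  1   0   1   2   3   4   0
  2   0   1   3   6  10   0
  3   0   1   4  10  20  20
  4   0   1   0  10  30   0
  5   0   1   1  11  41  41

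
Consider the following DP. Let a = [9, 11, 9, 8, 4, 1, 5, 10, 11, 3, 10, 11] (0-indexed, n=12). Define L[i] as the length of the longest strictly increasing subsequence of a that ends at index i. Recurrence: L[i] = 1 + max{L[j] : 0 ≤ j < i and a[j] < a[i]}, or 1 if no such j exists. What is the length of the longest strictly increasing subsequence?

   i    0    1    2    3    4    5    6    7    8    9   10   11
a[i]    9   11    9    8    4    1    5   10   11    3   10   11
L[i]    1    2    1    1    1    1    2    3    4    2    3    4

4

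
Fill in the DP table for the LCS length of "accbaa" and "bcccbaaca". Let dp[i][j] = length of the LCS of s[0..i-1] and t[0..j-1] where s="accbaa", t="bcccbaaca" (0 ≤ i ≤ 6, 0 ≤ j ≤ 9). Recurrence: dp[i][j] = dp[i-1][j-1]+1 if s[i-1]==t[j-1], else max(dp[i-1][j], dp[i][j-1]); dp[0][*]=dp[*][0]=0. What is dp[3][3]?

   ''  b  c  c  c  b  a  a  c  a
''  0  0  0  0  0  0  0  0  0  0
 a  0  0  0  0  0  0  1  1  1  1
 c  0  0  1  1  1  1  1  1  2  2
 c  0  0  1  2  2  2  2  2  2  2
 b  0  1  1  2  2  3  3  3  3  3
 a  0  1  1  2  2  3  4  4  4  4
 a  0  1  1  2  2  3  4  5  5  5

2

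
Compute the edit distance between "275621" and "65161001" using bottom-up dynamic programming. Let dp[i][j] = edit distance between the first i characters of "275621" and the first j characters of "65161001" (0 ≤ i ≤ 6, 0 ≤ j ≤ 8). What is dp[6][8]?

   ''  6  5  1  6  1  0  0  1
''  0  1  2  3  4  5  6  7  8
 2  1  1  2  3  4  5  6  7  8
 7  2  2  2  3  4  5  6  7  8
 5  3  3  2  3  4  5  6  7  8
 6  4  3  3  3  3  4  5  6  7
 2  5  4  4  4  4  4  5  6  7
 1  6  5  5  4  5  4  5  6  6

6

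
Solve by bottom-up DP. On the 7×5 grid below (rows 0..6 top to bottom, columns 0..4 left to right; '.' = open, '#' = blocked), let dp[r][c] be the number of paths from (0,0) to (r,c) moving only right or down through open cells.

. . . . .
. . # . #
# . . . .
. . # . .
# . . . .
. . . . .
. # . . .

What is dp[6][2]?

4

r\c   0   1   2   3   4
  0   1   1   1   1   1
  1   1   2   0   1   0
  2   0   2   2   3   3
  3   0   2   0   3   6
  4   0   2   2   5  11
  5   0   2   4   9  20
  6   0   0   4  13  33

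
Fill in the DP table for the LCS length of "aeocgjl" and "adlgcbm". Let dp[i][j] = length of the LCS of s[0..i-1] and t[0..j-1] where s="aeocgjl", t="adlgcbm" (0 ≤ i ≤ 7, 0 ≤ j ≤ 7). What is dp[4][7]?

2

   ''  a  d  l  g  c  b  m
''  0  0  0  0  0  0  0  0
 a  0  1  1  1  1  1  1  1
 e  0  1  1  1  1  1  1  1
 o  0  1  1  1  1  1  1  1
 c  0  1  1  1  1  2  2  2
 g  0  1  1  1  2  2  2  2
 j  0  1  1  1  2  2  2  2
 l  0  1  1  2  2  2  2  2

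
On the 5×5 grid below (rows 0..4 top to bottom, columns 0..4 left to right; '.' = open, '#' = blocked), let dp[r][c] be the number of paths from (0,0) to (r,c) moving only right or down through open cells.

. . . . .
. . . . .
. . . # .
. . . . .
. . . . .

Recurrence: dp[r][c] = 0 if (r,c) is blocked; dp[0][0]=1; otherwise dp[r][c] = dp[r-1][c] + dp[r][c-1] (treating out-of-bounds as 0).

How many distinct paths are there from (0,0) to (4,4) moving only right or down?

40

r\c   0   1   2   3   4
  0   1   1   1   1   1
  1   1   2   3   4   5
  2   1   3   6   0   5
  3   1   4  10  10  15
  4   1   5  15  25  40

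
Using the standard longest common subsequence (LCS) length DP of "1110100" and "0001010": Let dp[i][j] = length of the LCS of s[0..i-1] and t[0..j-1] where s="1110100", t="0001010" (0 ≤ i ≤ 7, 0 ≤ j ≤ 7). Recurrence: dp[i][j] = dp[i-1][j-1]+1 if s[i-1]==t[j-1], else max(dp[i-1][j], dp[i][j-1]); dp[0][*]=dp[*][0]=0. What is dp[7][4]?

3

   ''  0  0  0  1  0  1  0
''  0  0  0  0  0  0  0  0
 1  0  0  0  0  1  1  1  1
 1  0  0  0  0  1  1  2  2
 1  0  0  0  0  1  1  2  2
 0  0  1  1  1  1  2  2  3
 1  0  1  1  1  2  2  3  3
 0  0  1  2  2  2  3  3  4
 0  0  1  2  3  3  3  3  4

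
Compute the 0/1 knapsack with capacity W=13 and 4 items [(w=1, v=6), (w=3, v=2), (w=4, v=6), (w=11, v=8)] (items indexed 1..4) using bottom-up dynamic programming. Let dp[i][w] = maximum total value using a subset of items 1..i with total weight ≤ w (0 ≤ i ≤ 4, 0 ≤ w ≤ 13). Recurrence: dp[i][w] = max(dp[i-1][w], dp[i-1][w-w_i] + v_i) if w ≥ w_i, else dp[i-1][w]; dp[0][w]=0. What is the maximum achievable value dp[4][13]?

i\w   0   1   2   3   4   5   6   7   8   9  10  11  12  13
  0   0   0   0   0   0   0   0   0   0   0   0   0   0   0
  1   0   6   6   6   6   6   6   6   6   6   6   6   6   6
  2   0   6   6   6   8   8   8   8   8   8   8   8   8   8
  3   0   6   6   6   8  12  12  12  14  14  14  14  14  14
  4   0   6   6   6   8  12  12  12  14  14  14  14  14  14

14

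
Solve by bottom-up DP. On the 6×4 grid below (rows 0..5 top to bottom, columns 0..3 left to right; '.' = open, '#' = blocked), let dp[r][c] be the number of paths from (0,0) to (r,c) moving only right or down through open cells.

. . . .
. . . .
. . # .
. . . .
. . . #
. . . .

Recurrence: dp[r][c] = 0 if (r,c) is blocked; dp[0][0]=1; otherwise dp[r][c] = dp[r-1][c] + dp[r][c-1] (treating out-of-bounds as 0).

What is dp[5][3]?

r\c   0   1   2   3
  0   1   1   1   1
  1   1   2   3   4
  2   1   3   0   4
  3   1   4   4   8
  4   1   5   9   0
  5   1   6  15  15

15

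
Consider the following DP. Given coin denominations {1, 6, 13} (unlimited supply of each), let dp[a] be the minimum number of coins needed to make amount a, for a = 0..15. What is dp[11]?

 a  0  1  2  3  4  5  6  7  8  9 10 11 12 13 14 15
dp  0  1  2  3  4  5  1  2  3  4  5  6  2  1  2  3

6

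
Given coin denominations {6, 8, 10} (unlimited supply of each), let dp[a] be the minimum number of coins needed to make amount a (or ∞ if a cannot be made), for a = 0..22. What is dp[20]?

2

 a  0  1  2  3  4  5  6  7  8  9 10 11 12 13 14 15 16 17 18 19 20 21 22
dp  0  -  -  -  -  -  1  -  1  -  1  -  2  -  2  -  2  -  2  -  2  -  3
(- denotes ∞ / unreachable)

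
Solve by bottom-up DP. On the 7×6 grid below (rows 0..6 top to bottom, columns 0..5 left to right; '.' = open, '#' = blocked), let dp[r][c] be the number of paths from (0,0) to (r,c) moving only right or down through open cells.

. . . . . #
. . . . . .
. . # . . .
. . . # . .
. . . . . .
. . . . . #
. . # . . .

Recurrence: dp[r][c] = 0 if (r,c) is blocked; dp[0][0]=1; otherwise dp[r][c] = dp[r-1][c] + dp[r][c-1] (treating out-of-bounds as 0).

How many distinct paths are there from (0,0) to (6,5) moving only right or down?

r\c   0   1   2   3   4   5
  0   1   1   1   1   1   0
  1   1   2   3   4   5   5
  2   1   3   0   4   9  14
  3   1   4   4   0   9  23
  4   1   5   9   9  18  41
  5   1   6  15  24  42   0
  6   1   7   0  24  66  66

66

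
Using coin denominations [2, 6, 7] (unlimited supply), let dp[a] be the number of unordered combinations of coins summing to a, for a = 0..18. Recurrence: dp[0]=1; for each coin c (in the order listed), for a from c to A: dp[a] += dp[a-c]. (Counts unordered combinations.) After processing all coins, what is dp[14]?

after  coin     0     1     2     3     4     5     6     7     8     9    10    11    12    13    14    15    16    17    18
          2     1     0     1     0     1     0     1     0     1     0     1     0     1     0     1     0     1     0     1
          6     1     0     1     0     1     0     2     0     2     0     2     0     3     0     3     0     3     0     4
          7     1     0     1     0     1     0     2     1     2     1     2     1     3     2     4     2     4     2     5

4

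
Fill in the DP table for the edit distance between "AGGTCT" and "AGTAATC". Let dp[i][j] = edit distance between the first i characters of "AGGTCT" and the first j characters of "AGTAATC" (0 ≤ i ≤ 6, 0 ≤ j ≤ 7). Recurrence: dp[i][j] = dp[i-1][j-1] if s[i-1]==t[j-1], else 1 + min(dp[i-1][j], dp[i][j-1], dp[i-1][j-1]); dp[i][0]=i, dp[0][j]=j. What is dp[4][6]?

3

   ''  A  G  T  A  A  T  C
''  0  1  2  3  4  5  6  7
 A  1  0  1  2  3  4  5  6
 G  2  1  0  1  2  3  4  5
 G  3  2  1  1  2  3  4  5
 T  4  3  2  1  2  3  3  4
 C  5  4  3  2  2  3  4  3
 T  6  5  4  3  3  3  3  4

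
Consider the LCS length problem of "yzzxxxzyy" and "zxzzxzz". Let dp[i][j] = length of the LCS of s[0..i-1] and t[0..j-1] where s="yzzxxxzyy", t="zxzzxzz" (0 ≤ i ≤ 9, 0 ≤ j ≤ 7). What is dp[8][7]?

   ''  z  x  z  z  x  z  z
''  0  0  0  0  0  0  0  0
 y  0  0  0  0  0  0  0  0
 z  0  1  1  1  1  1  1  1
 z  0  1  1  2  2  2  2  2
 x  0  1  2  2  2  3  3  3
 x  0  1  2  2  2  3  3  3
 x  0  1  2  2  2  3  3  3
 z  0  1  2  3  3  3  4  4
 y  0  1  2  3  3  3  4  4
 y  0  1  2  3  3  3  4  4

4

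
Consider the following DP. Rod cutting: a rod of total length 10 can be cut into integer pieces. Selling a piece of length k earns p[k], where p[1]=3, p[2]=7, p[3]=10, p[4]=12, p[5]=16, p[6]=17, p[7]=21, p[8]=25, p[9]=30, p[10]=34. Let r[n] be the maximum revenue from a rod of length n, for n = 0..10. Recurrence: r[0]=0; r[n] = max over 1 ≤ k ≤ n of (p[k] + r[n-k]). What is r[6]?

21

   n    0    1    2    3    4    5    6    7    8    9   10
r[n]    0    3    7   10   14   17   21   24   28   31   35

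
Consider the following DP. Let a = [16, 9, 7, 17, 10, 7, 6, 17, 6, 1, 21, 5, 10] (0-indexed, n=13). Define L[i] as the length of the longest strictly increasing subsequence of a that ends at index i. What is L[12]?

   i    0    1    2    3    4    5    6    7    8    9   10   11   12
a[i]   16    9    7   17   10    7    6   17    6    1   21    5   10
L[i]    1    1    1    2    2    1    1    3    1    1    4    2    3

3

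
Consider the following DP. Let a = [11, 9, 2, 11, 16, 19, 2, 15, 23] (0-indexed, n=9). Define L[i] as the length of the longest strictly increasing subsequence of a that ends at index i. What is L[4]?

   i    0    1    2    3    4    5    6    7    8
a[i]   11    9    2   11   16   19    2   15   23
L[i]    1    1    1    2    3    4    1    3    5

3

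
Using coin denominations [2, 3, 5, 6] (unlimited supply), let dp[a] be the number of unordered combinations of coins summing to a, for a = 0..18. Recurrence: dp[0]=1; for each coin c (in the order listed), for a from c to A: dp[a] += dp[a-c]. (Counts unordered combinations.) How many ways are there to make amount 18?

after  coin     0     1     2     3     4     5     6     7     8     9    10    11    12    13    14    15    16    17    18
          2     1     0     1     0     1     0     1     0     1     0     1     0     1     0     1     0     1     0     1
          3     1     0     1     1     1     1     2     1     2     2     2     2     3     2     3     3     3     3     4
          5     1     0     1     1     1     2     2     2     3     3     4     4     5     5     6     7     7     8     9
          6     1     0     1     1     1     2     3     2     4     4     5     6     8     7    10    11    12    14    17

17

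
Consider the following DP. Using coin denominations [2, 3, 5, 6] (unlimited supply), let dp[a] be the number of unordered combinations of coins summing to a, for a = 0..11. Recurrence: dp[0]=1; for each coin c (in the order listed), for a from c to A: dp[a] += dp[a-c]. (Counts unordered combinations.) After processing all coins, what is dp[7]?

2

after  coin     0     1     2     3     4     5     6     7     8     9    10    11
          2     1     0     1     0     1     0     1     0     1     0     1     0
          3     1     0     1     1     1     1     2     1     2     2     2     2
          5     1     0     1     1     1     2     2     2     3     3     4     4
          6     1     0     1     1     1     2     3     2     4     4     5     6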